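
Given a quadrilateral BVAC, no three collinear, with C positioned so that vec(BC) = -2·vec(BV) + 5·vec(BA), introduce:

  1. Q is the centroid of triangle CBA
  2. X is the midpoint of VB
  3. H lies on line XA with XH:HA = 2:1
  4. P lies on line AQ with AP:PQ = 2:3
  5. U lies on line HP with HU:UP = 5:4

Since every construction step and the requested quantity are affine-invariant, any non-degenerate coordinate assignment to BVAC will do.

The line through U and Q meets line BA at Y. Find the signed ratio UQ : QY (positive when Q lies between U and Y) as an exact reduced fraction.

Assign B = (0, 0), V = (1, 0), A = (0, 1), C = (-2, 5) — the answer is frame-independent, so this choice is without loss of generality.
1. Q is the centroid of triangle CBA ⇒ Q = (-2/3, 2)
2. X is the midpoint of VB ⇒ X = (1/2, 0)
3. H lies on line XA with XH:HA = 2:1 ⇒ H = (1/6, 2/3)
4. P lies on line AQ with AP:PQ = 2:3 ⇒ P = (-4/15, 7/5)
5. U lies on line HP with HU:UP = 5:4 ⇒ U = (-2/27, 29/27)
line UQ meets BA at Y = (0, 23/24)
Q = U + t·(Y−U) with t = -8, so UQ:QY = -8:9

UQ:QY = -8/9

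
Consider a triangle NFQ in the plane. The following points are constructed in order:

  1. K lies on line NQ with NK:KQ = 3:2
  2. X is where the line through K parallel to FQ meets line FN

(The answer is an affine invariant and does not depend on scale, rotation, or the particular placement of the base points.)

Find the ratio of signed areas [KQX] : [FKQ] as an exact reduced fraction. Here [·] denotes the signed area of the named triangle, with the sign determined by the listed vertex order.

Work in coordinates with N = (0, 0), F = (1, 0), Q = (0, 1).
1. K lies on line NQ with NK:KQ = 3:2 ⇒ K = (0, 3/5)
2. X is where the line through K parallel to FQ meets line FN ⇒ X = (3/5, 0)
2·[KQX] = -6/25, 2·[FKQ] = -2/5
[KQX]:[FKQ] = -6/25:-2/5 = 3/5

[KQX]:[FKQ] = 3/5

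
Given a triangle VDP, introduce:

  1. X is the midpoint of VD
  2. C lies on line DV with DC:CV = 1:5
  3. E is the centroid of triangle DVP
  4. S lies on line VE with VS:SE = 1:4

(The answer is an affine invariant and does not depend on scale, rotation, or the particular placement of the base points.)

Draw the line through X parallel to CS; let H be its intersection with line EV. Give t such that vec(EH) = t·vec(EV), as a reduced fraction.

t = 22/25

Choose coordinates V = (0, 0), D = (1, 0), P = (0, 1).
1. X is the midpoint of VD ⇒ X = (1/2, 0)
2. C lies on line DV with DC:CV = 1:5 ⇒ C = (5/6, 0)
3. E is the centroid of triangle DVP ⇒ E = (1/3, 1/3)
4. S lies on line VE with VS:SE = 1:4 ⇒ S = (1/15, 1/15)
through X parallel to CS: direction (-23/30, 1/15); meets EV at H = (1/25, 1/25)
H = E + t·(V−E) with t = 22/25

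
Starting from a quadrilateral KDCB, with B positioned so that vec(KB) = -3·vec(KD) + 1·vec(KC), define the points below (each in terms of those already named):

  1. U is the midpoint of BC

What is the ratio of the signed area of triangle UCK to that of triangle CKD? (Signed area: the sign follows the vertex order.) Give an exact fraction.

Work in coordinates with K = (0, 0), D = (1, 0), C = (0, 1), B = (-3, 1).
1. U is the midpoint of BC ⇒ U = (-3/2, 1)
2·[UCK] = -3/2, 2·[CKD] = 1
[UCK]:[CKD] = -3/2:1 = -3/2

[UCK]:[CKD] = -3/2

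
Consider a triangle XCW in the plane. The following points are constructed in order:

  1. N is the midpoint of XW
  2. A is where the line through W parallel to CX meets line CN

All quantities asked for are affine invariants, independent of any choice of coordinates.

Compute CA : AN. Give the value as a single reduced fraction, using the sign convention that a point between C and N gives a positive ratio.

CA:AN = -2

Choose coordinates X = (0, 0), C = (1, 0), W = (0, 1).
1. N is the midpoint of XW ⇒ N = (0, 1/2)
2. A is where the line through W parallel to CX meets line CN ⇒ A = (-1, 1)
A = C + t·(N−C) with t = 2, so CA:AN = t:(1−t) = 2:-1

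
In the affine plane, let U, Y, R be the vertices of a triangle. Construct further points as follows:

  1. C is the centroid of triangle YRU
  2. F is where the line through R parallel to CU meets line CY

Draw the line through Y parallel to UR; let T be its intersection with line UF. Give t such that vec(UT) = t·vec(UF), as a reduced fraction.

Assign U = (0, 0), Y = (1, 0), R = (0, 1) — the answer is frame-independent, so this choice is without loss of generality.
1. C is the centroid of triangle YRU ⇒ C = (1/3, 1/3)
2. F is where the line through R parallel to CU meets line CY ⇒ F = (-1/3, 2/3)
through Y parallel to UR: direction (0, 1); meets UF at T = (1, -2)
T = U + t·(F−U) with t = -3

t = -3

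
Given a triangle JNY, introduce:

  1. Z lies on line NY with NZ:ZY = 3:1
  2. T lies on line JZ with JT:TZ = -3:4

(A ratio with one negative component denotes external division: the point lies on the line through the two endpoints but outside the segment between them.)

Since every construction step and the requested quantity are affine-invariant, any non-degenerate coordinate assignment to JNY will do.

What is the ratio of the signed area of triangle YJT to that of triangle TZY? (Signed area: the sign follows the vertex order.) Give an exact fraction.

[YJT]:[TZY] = -3/4

Choose coordinates J = (0, 0), N = (1, 0), Y = (0, 1).
1. Z lies on line NY with NZ:ZY = 3:1 ⇒ Z = (1/4, 3/4)
2. T lies on line JZ with JT:TZ = -3:4 ⇒ T = (-3/4, -9/4)
2·[YJT] = -3/4, 2·[TZY] = 1
[YJT]:[TZY] = -3/4:1 = -3/4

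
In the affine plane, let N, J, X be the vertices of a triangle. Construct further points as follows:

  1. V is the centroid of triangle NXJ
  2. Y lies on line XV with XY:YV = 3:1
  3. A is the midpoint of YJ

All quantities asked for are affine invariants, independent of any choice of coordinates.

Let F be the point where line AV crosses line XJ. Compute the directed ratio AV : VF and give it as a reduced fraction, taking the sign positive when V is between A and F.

Set N = (0, 0), J = (1, 0), X = (0, 1); any affine frame gives the same invariant.
1. V is the centroid of triangle NXJ ⇒ V = (1/3, 1/3)
2. Y lies on line XV with XY:YV = 3:1 ⇒ Y = (1/4, 1/2)
3. A is the midpoint of YJ ⇒ A = (5/8, 1/4)
line AV meets XJ at F = (4/5, 1/5)
V = A + t·(F−A) with t = -5/3, so AV:VF = -5/3:8/3

AV:VF = -5/8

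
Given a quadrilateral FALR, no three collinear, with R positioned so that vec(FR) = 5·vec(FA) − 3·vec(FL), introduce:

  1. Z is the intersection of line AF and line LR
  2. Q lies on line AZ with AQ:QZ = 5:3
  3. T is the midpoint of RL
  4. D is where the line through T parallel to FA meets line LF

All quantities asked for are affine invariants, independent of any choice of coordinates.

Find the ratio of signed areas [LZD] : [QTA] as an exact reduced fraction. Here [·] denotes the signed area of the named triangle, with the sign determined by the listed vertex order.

Assign F = (0, 0), A = (1, 0), L = (0, 1), R = (5, -3) — the answer is frame-independent, so this choice is without loss of generality.
1. Z is the intersection of line AF and line LR ⇒ Z = (5/4, 0)
2. Q lies on line AZ with AQ:QZ = 5:3 ⇒ Q = (37/32, 0)
3. T is the midpoint of RL ⇒ T = (5/2, -1)
4. D is where the line through T parallel to FA meets line LF ⇒ D = (0, -1)
2·[LZD] = -5/2, 2·[QTA] = -5/32
[LZD]:[QTA] = -5/2:-5/32 = 16

[LZD]:[QTA] = 16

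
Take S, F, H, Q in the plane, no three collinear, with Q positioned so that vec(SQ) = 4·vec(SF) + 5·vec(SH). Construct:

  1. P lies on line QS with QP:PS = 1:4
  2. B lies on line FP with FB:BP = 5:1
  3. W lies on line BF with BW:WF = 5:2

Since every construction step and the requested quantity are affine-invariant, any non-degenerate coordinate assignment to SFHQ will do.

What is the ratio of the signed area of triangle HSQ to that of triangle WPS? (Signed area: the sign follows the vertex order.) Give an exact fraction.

Set S = (0, 0), F = (1, 0), H = (0, 1), Q = (4, 5); any affine frame gives the same invariant.
1. P lies on line QS with QP:PS = 1:4 ⇒ P = (16/5, 4)
2. B lies on line FP with FB:BP = 5:1 ⇒ B = (17/6, 10/3)
3. W lies on line BF with BW:WF = 5:2 ⇒ W = (32/21, 20/21)
2·[HSQ] = 4, 2·[WPS] = 64/21
[HSQ]:[WPS] = 4:64/21 = 21/16

[HSQ]:[WPS] = 21/16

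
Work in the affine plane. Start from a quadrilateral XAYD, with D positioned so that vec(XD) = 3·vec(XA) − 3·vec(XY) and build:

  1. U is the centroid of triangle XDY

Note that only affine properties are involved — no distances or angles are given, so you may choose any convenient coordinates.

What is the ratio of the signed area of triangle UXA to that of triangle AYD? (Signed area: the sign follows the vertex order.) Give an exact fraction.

[UXA]:[AYD] = -2/3

Set X = (0, 0), A = (1, 0), Y = (0, 1), D = (3, -3); any affine frame gives the same invariant.
1. U is the centroid of triangle XDY ⇒ U = (1, -2/3)
2·[UXA] = -2/3, 2·[AYD] = 1
[UXA]:[AYD] = -2/3:1 = -2/3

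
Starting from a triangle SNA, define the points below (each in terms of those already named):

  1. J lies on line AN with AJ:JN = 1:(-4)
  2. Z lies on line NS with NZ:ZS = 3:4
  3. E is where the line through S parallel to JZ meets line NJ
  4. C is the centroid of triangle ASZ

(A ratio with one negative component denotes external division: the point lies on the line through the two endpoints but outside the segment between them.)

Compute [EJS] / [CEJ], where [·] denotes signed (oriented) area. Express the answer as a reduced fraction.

[EJS]:[CEJ] = 21/10

Assign S = (0, 0), N = (1, 0), A = (0, 1) — the answer is frame-independent, so this choice is without loss of generality.
1. J lies on line AN with AJ:JN = 1:(-4) ⇒ J = (-1/3, 4/3)
2. Z lies on line NS with NZ:ZS = 3:4 ⇒ Z = (4/7, 0)
3. E is where the line through S parallel to JZ meets line NJ ⇒ E = (-19/9, 28/9)
4. C is the centroid of triangle ASZ ⇒ C = (4/21, 1/3)
2·[EJS] = -16/9, 2·[CEJ] = -160/189
[EJS]:[CEJ] = -16/9:-160/189 = 21/10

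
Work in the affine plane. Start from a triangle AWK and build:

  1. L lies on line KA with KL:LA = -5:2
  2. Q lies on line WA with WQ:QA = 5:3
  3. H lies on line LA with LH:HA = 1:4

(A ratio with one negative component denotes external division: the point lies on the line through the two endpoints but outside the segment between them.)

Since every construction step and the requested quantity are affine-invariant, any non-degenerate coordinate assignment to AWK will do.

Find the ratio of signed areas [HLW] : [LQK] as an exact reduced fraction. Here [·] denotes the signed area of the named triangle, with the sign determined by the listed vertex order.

Assign A = (0, 0), W = (1, 0), K = (0, 1) — the answer is frame-independent, so this choice is without loss of generality.
1. L lies on line KA with KL:LA = -5:2 ⇒ L = (0, -2/3)
2. Q lies on line WA with WQ:QA = 5:3 ⇒ Q = (3/8, 0)
3. H lies on line LA with LH:HA = 1:4 ⇒ H = (0, -8/15)
2·[HLW] = 2/15, 2·[LQK] = 5/8
[HLW]:[LQK] = 2/15:5/8 = 16/75

[HLW]:[LQK] = 16/75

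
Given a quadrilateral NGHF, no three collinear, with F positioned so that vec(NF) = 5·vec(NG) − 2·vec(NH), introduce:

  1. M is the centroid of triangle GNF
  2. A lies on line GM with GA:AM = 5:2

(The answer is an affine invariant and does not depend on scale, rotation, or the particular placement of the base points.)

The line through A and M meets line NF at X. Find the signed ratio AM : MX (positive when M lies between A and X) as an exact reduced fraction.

AM:MX = 4/7

Set N = (0, 0), G = (1, 0), H = (0, 1), F = (5, -2); any affine frame gives the same invariant.
1. M is the centroid of triangle GNF ⇒ M = (2, -2/3)
2. A lies on line GM with GA:AM = 5:2 ⇒ A = (12/7, -10/21)
line AM meets NF at X = (5/2, -1)
M = A + t·(X−A) with t = 4/11, so AM:MX = 4/11:7/11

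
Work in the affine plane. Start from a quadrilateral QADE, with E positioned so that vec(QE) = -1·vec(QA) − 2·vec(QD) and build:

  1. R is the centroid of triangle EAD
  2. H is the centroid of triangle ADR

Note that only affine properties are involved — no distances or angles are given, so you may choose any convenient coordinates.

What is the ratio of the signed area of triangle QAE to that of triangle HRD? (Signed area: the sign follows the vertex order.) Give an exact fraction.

Work in coordinates with Q = (0, 0), A = (1, 0), D = (0, 1), E = (-1, -2).
1. R is the centroid of triangle EAD ⇒ R = (0, -1/3)
2. H is the centroid of triangle ADR ⇒ H = (1/3, 2/9)
2·[QAE] = -2, 2·[HRD] = -4/9
[QAE]:[HRD] = -2:-4/9 = 9/2

[QAE]:[HRD] = 9/2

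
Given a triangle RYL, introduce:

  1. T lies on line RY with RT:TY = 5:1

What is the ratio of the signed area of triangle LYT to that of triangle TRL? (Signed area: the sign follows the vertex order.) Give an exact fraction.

Choose coordinates R = (0, 0), Y = (1, 0), L = (0, 1).
1. T lies on line RY with RT:TY = 5:1 ⇒ T = (5/6, 0)
2·[LYT] = -1/6, 2·[TRL] = -5/6
[LYT]:[TRL] = -1/6:-5/6 = 1/5

[LYT]:[TRL] = 1/5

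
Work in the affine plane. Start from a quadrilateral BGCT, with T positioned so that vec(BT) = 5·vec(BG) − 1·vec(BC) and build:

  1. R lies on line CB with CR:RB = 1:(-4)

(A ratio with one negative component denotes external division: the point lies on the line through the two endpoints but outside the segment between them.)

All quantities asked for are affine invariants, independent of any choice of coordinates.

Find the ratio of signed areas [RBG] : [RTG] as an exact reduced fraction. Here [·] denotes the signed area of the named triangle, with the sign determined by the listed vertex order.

Choose coordinates B = (0, 0), G = (1, 0), C = (0, 1), T = (5, -1).
1. R lies on line CB with CR:RB = 1:(-4) ⇒ R = (0, 4/3)
2·[RBG] = 4/3, 2·[RTG] = -13/3
[RBG]:[RTG] = 4/3:-13/3 = -4/13

[RBG]:[RTG] = -4/13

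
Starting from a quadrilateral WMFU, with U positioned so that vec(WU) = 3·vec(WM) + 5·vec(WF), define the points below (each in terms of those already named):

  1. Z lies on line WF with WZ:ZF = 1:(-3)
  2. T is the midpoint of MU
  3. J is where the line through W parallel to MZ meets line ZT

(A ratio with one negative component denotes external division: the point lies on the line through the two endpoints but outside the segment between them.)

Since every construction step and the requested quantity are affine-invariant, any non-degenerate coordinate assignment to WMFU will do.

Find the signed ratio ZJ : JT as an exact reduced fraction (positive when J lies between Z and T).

Assign W = (0, 0), M = (1, 0), F = (0, 1), U = (3, 5) — the answer is frame-independent, so this choice is without loss of generality.
1. Z lies on line WF with WZ:ZF = 1:(-3) ⇒ Z = (0, -1/2)
2. T is the midpoint of MU ⇒ T = (2, 5/2)
3. J is where the line through W parallel to MZ meets line ZT ⇒ J = (1/2, 1/4)
J = Z + t·(T−Z) with t = 1/4, so ZJ:JT = t:(1−t) = 1/4:3/4

ZJ:JT = 1/3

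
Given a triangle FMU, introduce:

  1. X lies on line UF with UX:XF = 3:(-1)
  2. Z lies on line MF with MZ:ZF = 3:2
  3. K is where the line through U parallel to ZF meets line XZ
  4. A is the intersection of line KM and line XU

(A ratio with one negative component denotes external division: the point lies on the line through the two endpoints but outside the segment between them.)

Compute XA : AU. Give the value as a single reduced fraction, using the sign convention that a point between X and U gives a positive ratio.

Work in coordinates with F = (0, 0), M = (1, 0), U = (0, 1).
1. X lies on line UF with UX:XF = 3:(-1) ⇒ X = (0, -1/2)
2. Z lies on line MF with MZ:ZF = 3:2 ⇒ Z = (2/5, 0)
3. K is where the line through U parallel to ZF meets line XZ ⇒ K = (6/5, 1)
4. A is the intersection of line KM and line XU ⇒ A = (0, -5)
A = X + t·(U−X) with t = -3, so XA:AU = t:(1−t) = -3:4

XA:AU = -3/4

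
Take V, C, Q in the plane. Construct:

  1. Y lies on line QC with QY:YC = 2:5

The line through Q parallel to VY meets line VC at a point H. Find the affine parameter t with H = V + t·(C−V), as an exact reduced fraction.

Assign V = (0, 0), C = (1, 0), Q = (0, 1) — the answer is frame-independent, so this choice is without loss of generality.
1. Y lies on line QC with QY:YC = 2:5 ⇒ Y = (2/7, 5/7)
through Q parallel to VY: direction (2/7, 5/7); meets VC at H = (-2/5, 0)
H = V + t·(C−V) with t = -2/5

t = -2/5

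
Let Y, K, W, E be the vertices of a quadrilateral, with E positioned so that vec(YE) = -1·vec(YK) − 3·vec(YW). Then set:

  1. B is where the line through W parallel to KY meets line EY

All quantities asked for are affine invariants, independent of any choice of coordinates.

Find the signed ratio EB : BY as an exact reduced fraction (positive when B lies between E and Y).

EB:BY = -4

Work in coordinates with Y = (0, 0), K = (1, 0), W = (0, 1), E = (-1, -3).
1. B is where the line through W parallel to KY meets line EY ⇒ B = (1/3, 1)
B = E + t·(Y−E) with t = 4/3, so EB:BY = t:(1−t) = 4/3:-1/3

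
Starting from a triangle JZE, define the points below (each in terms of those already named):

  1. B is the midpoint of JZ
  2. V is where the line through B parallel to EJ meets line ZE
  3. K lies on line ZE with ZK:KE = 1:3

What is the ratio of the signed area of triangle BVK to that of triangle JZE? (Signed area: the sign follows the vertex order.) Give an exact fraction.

Set J = (0, 0), Z = (1, 0), E = (0, 1); any affine frame gives the same invariant.
1. B is the midpoint of JZ ⇒ B = (1/2, 0)
2. V is where the line through B parallel to EJ meets line ZE ⇒ V = (1/2, 1/2)
3. K lies on line ZE with ZK:KE = 1:3 ⇒ K = (3/4, 1/4)
2·[BVK] = -1/8, 2·[JZE] = 1
[BVK]:[JZE] = -1/8:1 = -1/8

[BVK]:[JZE] = -1/8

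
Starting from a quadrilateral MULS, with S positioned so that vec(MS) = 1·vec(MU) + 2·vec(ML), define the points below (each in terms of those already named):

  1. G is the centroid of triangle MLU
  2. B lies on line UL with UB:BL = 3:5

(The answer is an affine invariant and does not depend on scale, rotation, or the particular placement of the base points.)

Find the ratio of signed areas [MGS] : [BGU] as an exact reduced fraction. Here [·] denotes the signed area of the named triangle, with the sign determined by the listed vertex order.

[MGS]:[BGU] = 8/3

Set M = (0, 0), U = (1, 0), L = (0, 1), S = (1, 2); any affine frame gives the same invariant.
1. G is the centroid of triangle MLU ⇒ G = (1/3, 1/3)
2. B lies on line UL with UB:BL = 3:5 ⇒ B = (5/8, 3/8)
2·[MGS] = 1/3, 2·[BGU] = 1/8
[MGS]:[BGU] = 1/3:1/8 = 8/3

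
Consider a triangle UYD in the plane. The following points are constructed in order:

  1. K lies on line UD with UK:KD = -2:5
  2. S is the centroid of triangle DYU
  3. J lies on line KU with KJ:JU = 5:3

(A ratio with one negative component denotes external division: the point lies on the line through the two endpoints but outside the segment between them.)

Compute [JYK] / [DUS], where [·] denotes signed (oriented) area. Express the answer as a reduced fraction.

[JYK]:[DUS] = -5/4

Work in coordinates with U = (0, 0), Y = (1, 0), D = (0, 1).
1. K lies on line UD with UK:KD = -2:5 ⇒ K = (0, -2/3)
2. S is the centroid of triangle DYU ⇒ S = (1/3, 1/3)
3. J lies on line KU with KJ:JU = 5:3 ⇒ J = (0, -1/4)
2·[JYK] = -5/12, 2·[DUS] = 1/3
[JYK]:[DUS] = -5/12:1/3 = -5/4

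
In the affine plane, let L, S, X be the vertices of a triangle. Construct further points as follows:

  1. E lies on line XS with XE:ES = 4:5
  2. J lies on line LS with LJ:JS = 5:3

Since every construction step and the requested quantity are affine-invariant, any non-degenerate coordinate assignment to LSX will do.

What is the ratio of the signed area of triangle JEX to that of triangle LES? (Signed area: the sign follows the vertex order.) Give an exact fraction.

Choose coordinates L = (0, 0), S = (1, 0), X = (0, 1).
1. E lies on line XS with XE:ES = 4:5 ⇒ E = (4/9, 5/9)
2. J lies on line LS with LJ:JS = 5:3 ⇒ J = (5/8, 0)
2·[JEX] = 1/6, 2·[LES] = -5/9
[JEX]:[LES] = 1/6:-5/9 = -3/10

[JEX]:[LES] = -3/10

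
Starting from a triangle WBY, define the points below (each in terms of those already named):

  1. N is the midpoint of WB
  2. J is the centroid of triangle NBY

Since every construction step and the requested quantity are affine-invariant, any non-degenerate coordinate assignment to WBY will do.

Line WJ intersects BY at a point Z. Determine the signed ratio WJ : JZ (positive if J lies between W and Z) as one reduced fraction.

Set W = (0, 0), B = (1, 0), Y = (0, 1); any affine frame gives the same invariant.
1. N is the midpoint of WB ⇒ N = (1/2, 0)
2. J is the centroid of triangle NBY ⇒ J = (1/2, 1/3)
line WJ meets BY at Z = (3/5, 2/5)
J = W + t·(Z−W) with t = 5/6, so WJ:JZ = 5/6:1/6

WJ:JZ = 5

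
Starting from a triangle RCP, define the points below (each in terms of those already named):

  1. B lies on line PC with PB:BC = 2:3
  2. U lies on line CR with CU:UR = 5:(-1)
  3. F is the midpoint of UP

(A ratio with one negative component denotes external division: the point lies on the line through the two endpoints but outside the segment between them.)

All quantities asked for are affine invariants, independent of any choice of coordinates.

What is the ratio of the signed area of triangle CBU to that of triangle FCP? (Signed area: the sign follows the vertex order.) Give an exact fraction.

[CBU]:[FCP] = 6/5

Choose coordinates R = (0, 0), C = (1, 0), P = (0, 1).
1. B lies on line PC with PB:BC = 2:3 ⇒ B = (2/5, 3/5)
2. U lies on line CR with CU:UR = 5:(-1) ⇒ U = (-1/4, 0)
3. F is the midpoint of UP ⇒ F = (-1/8, 1/2)
2·[CBU] = 3/4, 2·[FCP] = 5/8
[CBU]:[FCP] = 3/4:5/8 = 6/5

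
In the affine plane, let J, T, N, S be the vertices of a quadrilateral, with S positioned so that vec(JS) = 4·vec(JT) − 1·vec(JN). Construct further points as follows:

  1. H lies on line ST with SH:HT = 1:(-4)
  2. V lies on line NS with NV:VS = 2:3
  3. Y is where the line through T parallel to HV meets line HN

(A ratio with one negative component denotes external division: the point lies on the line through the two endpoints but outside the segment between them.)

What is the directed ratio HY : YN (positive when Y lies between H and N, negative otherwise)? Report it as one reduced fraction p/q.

Assign J = (0, 0), T = (1, 0), N = (0, 1), S = (4, -1) — the answer is frame-independent, so this choice is without loss of generality.
1. H lies on line ST with SH:HT = 1:(-4) ⇒ H = (5, -4/3)
2. V lies on line NS with NV:VS = 2:3 ⇒ V = (8/5, 1/5)
3. Y is where the line through T parallel to HV meets line HN ⇒ Y = (35, -46/3)
Y = H + t·(N−H) with t = -6, so HY:YN = t:(1−t) = -6:7

HY:YN = -6/7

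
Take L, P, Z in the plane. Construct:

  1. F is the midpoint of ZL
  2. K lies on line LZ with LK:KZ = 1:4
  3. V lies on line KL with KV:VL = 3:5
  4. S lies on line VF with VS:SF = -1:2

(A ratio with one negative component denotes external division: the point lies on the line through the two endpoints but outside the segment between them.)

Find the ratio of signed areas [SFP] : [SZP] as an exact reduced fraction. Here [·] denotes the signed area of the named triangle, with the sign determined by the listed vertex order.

[SFP]:[SZP] = 3/5

Choose coordinates L = (0, 0), P = (1, 0), Z = (0, 1).
1. F is the midpoint of ZL ⇒ F = (0, 1/2)
2. K lies on line LZ with LK:KZ = 1:4 ⇒ K = (0, 1/5)
3. V lies on line KL with KV:VL = 3:5 ⇒ V = (0, 1/8)
4. S lies on line VF with VS:SF = -1:2 ⇒ S = (0, -1/4)
2·[SFP] = -3/4, 2·[SZP] = -5/4
[SFP]:[SZP] = -3/4:-5/4 = 3/5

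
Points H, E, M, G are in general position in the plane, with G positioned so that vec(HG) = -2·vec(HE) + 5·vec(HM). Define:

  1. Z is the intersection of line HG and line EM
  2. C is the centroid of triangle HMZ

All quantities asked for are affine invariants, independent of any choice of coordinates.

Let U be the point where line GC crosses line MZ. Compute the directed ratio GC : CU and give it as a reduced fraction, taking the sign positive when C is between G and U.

Work in coordinates with H = (0, 0), E = (1, 0), M = (0, 1), G = (-2, 5).
1. Z is the intersection of line HG and line EM ⇒ Z = (-2/3, 5/3)
2. C is the centroid of triangle HMZ ⇒ C = (-2/9, 8/9)
line GC meets MZ at U = (-10/21, 31/21)
C = G + t·(U−G) with t = 7/6, so GC:CU = 7/6:-1/6

GC:CU = -7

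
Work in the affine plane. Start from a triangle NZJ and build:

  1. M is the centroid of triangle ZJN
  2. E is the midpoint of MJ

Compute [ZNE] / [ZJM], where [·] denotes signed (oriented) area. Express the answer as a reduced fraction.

[ZNE]:[ZJM] = -2

Assign N = (0, 0), Z = (1, 0), J = (0, 1) — the answer is frame-independent, so this choice is without loss of generality.
1. M is the centroid of triangle ZJN ⇒ M = (1/3, 1/3)
2. E is the midpoint of MJ ⇒ E = (1/6, 2/3)
2·[ZNE] = -2/3, 2·[ZJM] = 1/3
[ZNE]:[ZJM] = -2/3:1/3 = -2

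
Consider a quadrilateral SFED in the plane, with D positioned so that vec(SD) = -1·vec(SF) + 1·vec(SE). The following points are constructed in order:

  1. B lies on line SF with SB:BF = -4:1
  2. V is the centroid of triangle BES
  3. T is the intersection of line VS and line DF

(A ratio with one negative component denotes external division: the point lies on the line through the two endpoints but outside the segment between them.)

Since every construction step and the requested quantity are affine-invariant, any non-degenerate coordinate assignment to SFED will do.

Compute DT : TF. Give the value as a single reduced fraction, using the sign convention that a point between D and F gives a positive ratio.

DT:TF = 7/3

Set S = (0, 0), F = (1, 0), E = (0, 1), D = (-1, 1); any affine frame gives the same invariant.
1. B lies on line SF with SB:BF = -4:1 ⇒ B = (4/3, 0)
2. V is the centroid of triangle BES ⇒ V = (4/9, 1/3)
3. T is the intersection of line VS and line DF ⇒ T = (2/5, 3/10)
T = D + t·(F−D) with t = 7/10, so DT:TF = t:(1−t) = 7/10:3/10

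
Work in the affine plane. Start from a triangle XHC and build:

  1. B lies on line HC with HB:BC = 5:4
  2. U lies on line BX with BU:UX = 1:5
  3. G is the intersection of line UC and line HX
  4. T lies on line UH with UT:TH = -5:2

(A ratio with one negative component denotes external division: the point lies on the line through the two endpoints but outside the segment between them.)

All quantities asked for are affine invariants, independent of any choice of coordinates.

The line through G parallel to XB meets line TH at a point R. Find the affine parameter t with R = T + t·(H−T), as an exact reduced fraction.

Work in coordinates with X = (0, 0), H = (1, 0), C = (0, 1).
1. B lies on line HC with HB:BC = 5:4 ⇒ B = (4/9, 5/9)
2. U lies on line BX with BU:UX = 1:5 ⇒ U = (10/27, 25/54)
3. G is the intersection of line UC and line HX ⇒ G = (20/29, 0)
4. T lies on line UH with UT:TH = -5:2 ⇒ T = (115/81, -25/81)
through G parallel to XB: direction (4/9, 5/9); meets TH at R = (70/87, 25/174)
R = T + t·(H−T) with t = 85/58

t = 85/58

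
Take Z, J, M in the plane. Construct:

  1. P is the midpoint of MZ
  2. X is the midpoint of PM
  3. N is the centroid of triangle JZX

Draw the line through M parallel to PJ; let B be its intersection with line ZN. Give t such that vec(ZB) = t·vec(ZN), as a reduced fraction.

t = 12/5

Work in coordinates with Z = (0, 0), J = (1, 0), M = (0, 1).
1. P is the midpoint of MZ ⇒ P = (0, 1/2)
2. X is the midpoint of PM ⇒ X = (0, 3/4)
3. N is the centroid of triangle JZX ⇒ N = (1/3, 1/4)
through M parallel to PJ: direction (1, -1/2); meets ZN at B = (4/5, 3/5)
B = Z + t·(N−Z) with t = 12/5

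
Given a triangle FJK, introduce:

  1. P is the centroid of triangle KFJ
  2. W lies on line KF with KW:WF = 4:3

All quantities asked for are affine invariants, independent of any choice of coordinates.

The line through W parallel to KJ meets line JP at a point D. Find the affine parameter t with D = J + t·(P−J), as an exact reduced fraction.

t = 12/7

Set F = (0, 0), J = (1, 0), K = (0, 1); any affine frame gives the same invariant.
1. P is the centroid of triangle KFJ ⇒ P = (1/3, 1/3)
2. W lies on line KF with KW:WF = 4:3 ⇒ W = (0, 3/7)
through W parallel to KJ: direction (1, -1); meets JP at D = (-1/7, 4/7)
D = J + t·(P−J) with t = 12/7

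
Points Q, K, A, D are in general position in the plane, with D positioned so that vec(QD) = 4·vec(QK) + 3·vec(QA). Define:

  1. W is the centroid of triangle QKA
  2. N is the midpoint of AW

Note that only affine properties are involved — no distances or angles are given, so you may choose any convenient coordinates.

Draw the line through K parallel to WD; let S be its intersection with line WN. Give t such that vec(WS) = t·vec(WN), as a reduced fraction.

t = -9/5

Assign Q = (0, 0), K = (1, 0), A = (0, 1), D = (4, 3) — the answer is frame-independent, so this choice is without loss of generality.
1. W is the centroid of triangle QKA ⇒ W = (1/3, 1/3)
2. N is the midpoint of AW ⇒ N = (1/6, 2/3)
through K parallel to WD: direction (11/3, 8/3); meets WN at S = (19/30, -4/15)
S = W + t·(N−W) with t = -9/5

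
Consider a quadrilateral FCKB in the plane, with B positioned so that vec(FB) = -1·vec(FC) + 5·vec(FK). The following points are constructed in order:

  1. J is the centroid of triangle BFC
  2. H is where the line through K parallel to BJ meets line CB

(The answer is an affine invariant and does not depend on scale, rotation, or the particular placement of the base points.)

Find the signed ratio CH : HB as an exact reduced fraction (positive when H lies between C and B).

CH:HB = -7/2

Choose coordinates F = (0, 0), C = (1, 0), K = (0, 1), B = (-1, 5).
1. J is the centroid of triangle BFC ⇒ J = (0, 5/3)
2. H is where the line through K parallel to BJ meets line CB ⇒ H = (-9/5, 7)
H = C + t·(B−C) with t = 7/5, so CH:HB = t:(1−t) = 7/5:-2/5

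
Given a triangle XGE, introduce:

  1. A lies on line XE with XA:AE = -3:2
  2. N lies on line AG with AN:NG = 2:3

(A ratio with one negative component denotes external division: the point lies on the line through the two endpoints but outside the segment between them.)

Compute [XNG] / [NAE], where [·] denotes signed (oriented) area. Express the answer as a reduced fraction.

[XNG]:[NAE] = -9/4

Assign X = (0, 0), G = (1, 0), E = (0, 1) — the answer is frame-independent, so this choice is without loss of generality.
1. A lies on line XE with XA:AE = -3:2 ⇒ A = (0, 3)
2. N lies on line AG with AN:NG = 2:3 ⇒ N = (2/5, 9/5)
2·[XNG] = -9/5, 2·[NAE] = 4/5
[XNG]:[NAE] = -9/5:4/5 = -9/4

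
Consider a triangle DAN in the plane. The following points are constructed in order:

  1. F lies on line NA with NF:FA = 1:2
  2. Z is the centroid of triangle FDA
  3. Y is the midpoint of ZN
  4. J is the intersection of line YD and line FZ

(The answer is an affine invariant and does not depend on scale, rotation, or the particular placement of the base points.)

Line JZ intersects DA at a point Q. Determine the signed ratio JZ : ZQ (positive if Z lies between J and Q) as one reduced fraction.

JZ:ZQ = 8/3

Choose coordinates D = (0, 0), A = (1, 0), N = (0, 1).
1. F lies on line NA with NF:FA = 1:2 ⇒ F = (1/3, 2/3)
2. Z is the centroid of triangle FDA ⇒ Z = (4/9, 2/9)
3. Y is the midpoint of ZN ⇒ Y = (2/9, 11/18)
4. J is the intersection of line YD and line FZ ⇒ J = (8/27, 22/27)
line JZ meets DA at Q = (1/2, 0)
Z = J + t·(Q−J) with t = 8/11, so JZ:ZQ = 8/11:3/11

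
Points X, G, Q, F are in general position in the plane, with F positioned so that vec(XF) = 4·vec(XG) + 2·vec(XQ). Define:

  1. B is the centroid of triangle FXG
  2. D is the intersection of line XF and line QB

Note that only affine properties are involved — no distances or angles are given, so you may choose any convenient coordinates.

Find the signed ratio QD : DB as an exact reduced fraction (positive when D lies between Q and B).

QD:DB = 6

Choose coordinates X = (0, 0), G = (1, 0), Q = (0, 1), F = (4, 2).
1. B is the centroid of triangle FXG ⇒ B = (5/3, 2/3)
2. D is the intersection of line XF and line QB ⇒ D = (10/7, 5/7)
D = Q + t·(B−Q) with t = 6/7, so QD:DB = t:(1−t) = 6/7:1/7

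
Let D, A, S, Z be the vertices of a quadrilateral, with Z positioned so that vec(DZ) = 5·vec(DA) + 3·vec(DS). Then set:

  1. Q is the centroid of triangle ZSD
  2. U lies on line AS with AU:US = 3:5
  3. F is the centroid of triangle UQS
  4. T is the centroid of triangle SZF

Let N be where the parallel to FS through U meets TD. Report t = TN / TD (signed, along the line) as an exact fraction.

Assign D = (0, 0), A = (1, 0), S = (0, 1), Z = (5, 3) — the answer is frame-independent, so this choice is without loss of generality.
1. Q is the centroid of triangle ZSD ⇒ Q = (5/3, 4/3)
2. U lies on line AS with AU:US = 3:5 ⇒ U = (5/8, 3/8)
3. F is the centroid of triangle UQS ⇒ F = (55/72, 65/72)
4. T is the centroid of triangle SZF ⇒ T = (415/216, 353/216)
through U parallel to FS: direction (-55/72, 7/72); meets TD at N = (2075/4464, 1765/4464)
N = T + t·(D−T) with t = 47/62

t = 47/62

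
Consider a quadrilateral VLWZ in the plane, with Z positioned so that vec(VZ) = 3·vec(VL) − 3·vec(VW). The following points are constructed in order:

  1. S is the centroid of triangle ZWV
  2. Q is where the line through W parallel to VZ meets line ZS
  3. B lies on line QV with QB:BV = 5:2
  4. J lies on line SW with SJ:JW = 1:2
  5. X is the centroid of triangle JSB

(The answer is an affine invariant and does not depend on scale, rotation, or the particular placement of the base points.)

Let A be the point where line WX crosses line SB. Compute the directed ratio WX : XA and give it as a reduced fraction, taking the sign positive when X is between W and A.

Work in coordinates with V = (0, 0), L = (1, 0), W = (0, 1), Z = (3, -3).
1. S is the centroid of triangle ZWV ⇒ S = (1, -2/3)
2. Q is where the line through W parallel to VZ meets line ZS ⇒ Q = (-3, 4)
3. B lies on line QV with QB:BV = 5:2 ⇒ B = (-6/7, 8/7)
4. J lies on line SW with SJ:JW = 1:2 ⇒ J = (2/3, -1/9)
5. X is the centroid of triangle JSB ⇒ X = (17/63, 23/189)
line WX meets SB at A = (17/56, 1/84)
X = W + t·(A−W) with t = 8/9, so WX:XA = 8/9:1/9

WX:XA = 8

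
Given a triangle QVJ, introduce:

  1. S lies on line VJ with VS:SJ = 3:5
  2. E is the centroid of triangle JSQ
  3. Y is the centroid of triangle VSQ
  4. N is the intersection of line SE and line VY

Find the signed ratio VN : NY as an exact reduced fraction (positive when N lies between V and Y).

Work in coordinates with Q = (0, 0), V = (1, 0), J = (0, 1).
1. S lies on line VJ with VS:SJ = 3:5 ⇒ S = (5/8, 3/8)
2. E is the centroid of triangle JSQ ⇒ E = (5/24, 11/24)
3. Y is the centroid of triangle VSQ ⇒ Y = (13/24, 1/8)
4. N is the intersection of line SE and line VY ⇒ N = (-25/8, 9/8)
N = V + t·(Y−V) with t = 9, so VN:NY = t:(1−t) = 9:-8

VN:NY = -9/8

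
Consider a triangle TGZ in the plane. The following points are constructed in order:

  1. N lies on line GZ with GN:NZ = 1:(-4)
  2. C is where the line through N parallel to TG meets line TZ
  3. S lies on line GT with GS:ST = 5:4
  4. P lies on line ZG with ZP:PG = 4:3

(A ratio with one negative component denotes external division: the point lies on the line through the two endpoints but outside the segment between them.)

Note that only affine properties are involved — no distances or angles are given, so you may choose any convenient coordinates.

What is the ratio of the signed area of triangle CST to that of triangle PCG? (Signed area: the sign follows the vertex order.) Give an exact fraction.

Work in coordinates with T = (0, 0), G = (1, 0), Z = (0, 1).
1. N lies on line GZ with GN:NZ = 1:(-4) ⇒ N = (4/3, -1/3)
2. C is where the line through N parallel to TG meets line TZ ⇒ C = (0, -1/3)
3. S lies on line GT with GS:ST = 5:4 ⇒ S = (4/9, 0)
4. P lies on line ZG with ZP:PG = 4:3 ⇒ P = (4/7, 3/7)
2·[CST] = 4/27, 2·[PCG] = 4/7
[CST]:[PCG] = 4/27:4/7 = 7/27

[CST]:[PCG] = 7/27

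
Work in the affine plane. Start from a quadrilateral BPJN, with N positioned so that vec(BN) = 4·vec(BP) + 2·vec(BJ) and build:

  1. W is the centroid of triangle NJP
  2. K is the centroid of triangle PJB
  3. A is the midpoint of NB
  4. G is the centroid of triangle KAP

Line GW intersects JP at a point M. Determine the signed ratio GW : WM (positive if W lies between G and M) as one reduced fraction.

Work in coordinates with B = (0, 0), P = (1, 0), J = (0, 1), N = (4, 2).
1. W is the centroid of triangle NJP ⇒ W = (5/3, 1)
2. K is the centroid of triangle PJB ⇒ K = (1/3, 1/3)
3. A is the midpoint of NB ⇒ A = (2, 1)
4. G is the centroid of triangle KAP ⇒ G = (10/9, 4/9)
line GW meets JP at M = (5/6, 1/6)
W = G + t·(M−G) with t = -2, so GW:WM = -2:3

GW:WM = -2/3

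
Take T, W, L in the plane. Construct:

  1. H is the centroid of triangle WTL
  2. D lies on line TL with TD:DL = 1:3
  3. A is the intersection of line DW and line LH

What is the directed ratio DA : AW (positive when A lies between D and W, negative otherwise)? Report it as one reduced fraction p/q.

DA:AW = 3/4

Assign T = (0, 0), W = (1, 0), L = (0, 1) — the answer is frame-independent, so this choice is without loss of generality.
1. H is the centroid of triangle WTL ⇒ H = (1/3, 1/3)
2. D lies on line TL with TD:DL = 1:3 ⇒ D = (0, 1/4)
3. A is the intersection of line DW and line LH ⇒ A = (3/7, 1/7)
A = D + t·(W−D) with t = 3/7, so DA:AW = t:(1−t) = 3/7:4/7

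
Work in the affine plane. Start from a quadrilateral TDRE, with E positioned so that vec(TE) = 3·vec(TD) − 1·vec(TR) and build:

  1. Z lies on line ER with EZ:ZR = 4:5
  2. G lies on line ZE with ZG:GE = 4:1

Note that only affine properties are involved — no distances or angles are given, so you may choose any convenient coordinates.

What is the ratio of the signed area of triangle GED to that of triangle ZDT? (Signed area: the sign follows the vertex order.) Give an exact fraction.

[GED]:[ZDT] = -4/5

Assign T = (0, 0), D = (1, 0), R = (0, 1), E = (3, -1) — the answer is frame-independent, so this choice is without loss of generality.
1. Z lies on line ER with EZ:ZR = 4:5 ⇒ Z = (5/3, -1/9)
2. G lies on line ZE with ZG:GE = 4:1 ⇒ G = (41/15, -37/45)
2·[GED] = -4/45, 2·[ZDT] = 1/9
[GED]:[ZDT] = -4/45:1/9 = -4/5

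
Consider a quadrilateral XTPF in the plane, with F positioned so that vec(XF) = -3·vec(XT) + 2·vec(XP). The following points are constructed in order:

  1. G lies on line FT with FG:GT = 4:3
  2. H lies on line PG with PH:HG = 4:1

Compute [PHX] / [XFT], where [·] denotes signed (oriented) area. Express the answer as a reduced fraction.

[PHX]:[XFT] = -2/7

Work in coordinates with X = (0, 0), T = (1, 0), P = (0, 1), F = (-3, 2).
1. G lies on line FT with FG:GT = 4:3 ⇒ G = (-5/7, 6/7)
2. H lies on line PG with PH:HG = 4:1 ⇒ H = (-4/7, 31/35)
2·[PHX] = 4/7, 2·[XFT] = -2
[PHX]:[XFT] = 4/7:-2 = -2/7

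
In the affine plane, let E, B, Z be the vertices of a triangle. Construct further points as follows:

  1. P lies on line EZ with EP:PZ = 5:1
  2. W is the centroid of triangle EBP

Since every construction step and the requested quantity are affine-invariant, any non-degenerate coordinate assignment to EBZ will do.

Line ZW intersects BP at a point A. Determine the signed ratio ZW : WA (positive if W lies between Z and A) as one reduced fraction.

ZW:WA = -8/5

Assign E = (0, 0), B = (1, 0), Z = (0, 1) — the answer is frame-independent, so this choice is without loss of generality.
1. P lies on line EZ with EP:PZ = 5:1 ⇒ P = (0, 5/6)
2. W is the centroid of triangle EBP ⇒ W = (1/3, 5/18)
line ZW meets BP at A = (1/8, 35/48)
W = Z + t·(A−Z) with t = 8/3, so ZW:WA = 8/3:-5/3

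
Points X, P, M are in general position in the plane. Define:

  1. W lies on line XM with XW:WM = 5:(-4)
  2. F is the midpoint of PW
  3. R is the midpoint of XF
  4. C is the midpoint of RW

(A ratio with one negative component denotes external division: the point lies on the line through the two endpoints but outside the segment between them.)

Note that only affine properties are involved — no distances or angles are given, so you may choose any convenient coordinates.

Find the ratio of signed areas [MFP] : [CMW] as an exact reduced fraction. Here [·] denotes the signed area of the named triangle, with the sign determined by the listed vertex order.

Assign X = (0, 0), P = (1, 0), M = (0, 1) — the answer is frame-independent, so this choice is without loss of generality.
1. W lies on line XM with XW:WM = 5:(-4) ⇒ W = (0, 5)
2. F is the midpoint of PW ⇒ F = (1/2, 5/2)
3. R is the midpoint of XF ⇒ R = (1/4, 5/4)
4. C is the midpoint of RW ⇒ C = (1/8, 25/8)
2·[MFP] = -2, 2·[CMW] = -1/2
[MFP]:[CMW] = -2:-1/2 = 4

[MFP]:[CMW] = 4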